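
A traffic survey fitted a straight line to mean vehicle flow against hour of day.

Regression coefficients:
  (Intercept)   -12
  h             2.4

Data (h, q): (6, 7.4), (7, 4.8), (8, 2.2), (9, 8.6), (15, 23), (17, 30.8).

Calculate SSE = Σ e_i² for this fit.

SSE = 56

h=6: ŷ = -12 + 2.4·6 = 2.4; e = 7.4 − 2.4 = 5
h=7: ŷ = -12 + 2.4·7 = 4.8; e = 4.8 − 4.8 = 0
h=8: ŷ = -12 + 2.4·8 = 7.2; e = 2.2 − 7.2 = -5
h=9: ŷ = -12 + 2.4·9 = 9.6; e = 8.6 − 9.6 = -1
h=15: ŷ = -12 + 2.4·15 = 24; e = 23 − 24 = -1
h=17: ŷ = -12 + 2.4·17 = 28.8; e = 30.8 − 28.8 = 2
SSE = 25 + 0 + 25 + 1 + 1 + 4 = 56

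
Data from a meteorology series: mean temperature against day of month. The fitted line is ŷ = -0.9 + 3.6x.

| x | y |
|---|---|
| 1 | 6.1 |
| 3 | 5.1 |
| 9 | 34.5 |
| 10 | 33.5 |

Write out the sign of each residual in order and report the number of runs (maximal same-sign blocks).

x=1: ŷ = -0.9 + 3.6·1 = 2.7; e = 6.1 − 2.7 = 3.4
x=3: ŷ = -0.9 + 3.6·3 = 9.9; e = 5.1 − 9.9 = -4.8
x=9: ŷ = -0.9 + 3.6·9 = 31.5; e = 34.5 − 31.5 = 3
x=10: ŷ = -0.9 + 3.6·10 = 35.1; e = 33.5 − 35.1 = -1.6
Signs: + − + −
Runs: +×1, −×1, +×1, −×1 → 4

4 runs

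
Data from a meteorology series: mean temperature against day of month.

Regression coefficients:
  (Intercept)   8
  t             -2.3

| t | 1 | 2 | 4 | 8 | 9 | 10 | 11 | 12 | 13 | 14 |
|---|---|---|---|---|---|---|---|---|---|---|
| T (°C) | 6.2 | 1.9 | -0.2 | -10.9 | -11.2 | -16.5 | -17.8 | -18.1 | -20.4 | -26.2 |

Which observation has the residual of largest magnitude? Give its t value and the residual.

t = 14, r = -2

t=1: ŷ = 8 − 2.3·1 = 5.7; r = 6.2 − 5.7 = 0.5
t=2: ŷ = 8 − 2.3·2 = 3.4; r = 1.9 − 3.4 = -1.5
t=4: ŷ = 8 − 2.3·4 = -1.2; r = -0.2 − (-1.2) = 1
t=8: ŷ = 8 − 2.3·8 = -10.4; r = -10.9 − (-10.4) = -0.5
t=9: ŷ = 8 − 2.3·9 = -12.7; r = -11.2 − (-12.7) = 1.5
t=10: ŷ = 8 − 2.3·10 = -15; r = -16.5 − (-15) = -1.5
t=11: ŷ = 8 − 2.3·11 = -17.3; r = -17.8 − (-17.3) = -0.5
t=12: ŷ = 8 − 2.3·12 = -19.6; r = -18.1 − (-19.6) = 1.5
t=13: ŷ = 8 − 2.3·13 = -21.9; r = -20.4 − (-21.9) = 1.5
t=14: ŷ = 8 − 2.3·14 = -24.2; r = -26.2 − (-24.2) = -2
Largest |r| is 2 at t = 14, residual -2.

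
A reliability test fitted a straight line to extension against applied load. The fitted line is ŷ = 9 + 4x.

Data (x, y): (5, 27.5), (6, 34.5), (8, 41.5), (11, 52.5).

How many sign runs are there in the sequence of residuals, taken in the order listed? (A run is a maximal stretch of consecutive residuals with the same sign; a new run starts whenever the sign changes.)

x=5: ŷ = 9 + 4·5 = 29; r = 27.5 − 29 = -1.5
x=6: ŷ = 9 + 4·6 = 33; r = 34.5 − 33 = 1.5
x=8: ŷ = 9 + 4·8 = 41; r = 41.5 − 41 = 0.5
x=11: ŷ = 9 + 4·11 = 53; r = 52.5 − 53 = -0.5
Signs: − + + −
Runs: −×1, +×2, −×1 → 3

3 runs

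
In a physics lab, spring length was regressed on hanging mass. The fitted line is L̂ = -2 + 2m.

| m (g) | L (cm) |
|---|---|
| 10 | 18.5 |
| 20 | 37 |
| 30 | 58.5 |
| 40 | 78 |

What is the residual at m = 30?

e = 0.5

L̂ = -2 + 2·30 = 58
e = 58.5 − 58 = 0.5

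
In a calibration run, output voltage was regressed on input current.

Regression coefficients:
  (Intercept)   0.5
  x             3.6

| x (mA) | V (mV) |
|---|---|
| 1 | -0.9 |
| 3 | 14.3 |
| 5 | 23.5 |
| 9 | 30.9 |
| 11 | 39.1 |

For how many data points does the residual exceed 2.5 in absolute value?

3

x=1: V̂ = 0.5 + 3.6·1 = 4.1; e = -0.9 − 4.1 = -5
x=3: V̂ = 0.5 + 3.6·3 = 11.3; e = 14.3 − 11.3 = 3
x=5: V̂ = 0.5 + 3.6·5 = 18.5; e = 23.5 − 18.5 = 5
x=9: V̂ = 0.5 + 3.6·9 = 32.9; e = 30.9 − 32.9 = -2
x=11: V̂ = 0.5 + 3.6·11 = 40.1; e = 39.1 − 40.1 = -1
|e| > 2.5: x=1 (|e|=5), x=3 (|e|=3), x=5 (|e|=5) → 3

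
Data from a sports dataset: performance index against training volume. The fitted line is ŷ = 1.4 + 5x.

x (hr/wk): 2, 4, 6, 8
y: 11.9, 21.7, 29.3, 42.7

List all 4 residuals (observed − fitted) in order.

0.5, 0.3, -2.1, 1.3

x=2: ŷ = 1.4 + 5·2 = 11.4; e = 11.9 − 11.4 = 0.5
x=4: ŷ = 1.4 + 5·4 = 21.4; e = 21.7 − 21.4 = 0.3
x=6: ŷ = 1.4 + 5·6 = 31.4; e = 29.3 − 31.4 = -2.1
x=8: ŷ = 1.4 + 5·8 = 41.4; e = 42.7 − 41.4 = 1.3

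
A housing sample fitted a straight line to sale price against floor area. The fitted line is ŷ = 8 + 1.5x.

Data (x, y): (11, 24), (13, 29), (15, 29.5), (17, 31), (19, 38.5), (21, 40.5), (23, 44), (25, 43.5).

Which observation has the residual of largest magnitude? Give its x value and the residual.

x=11: ŷ = 8 + 1.5·11 = 24.5; e = 24 − 24.5 = -0.5
x=13: ŷ = 8 + 1.5·13 = 27.5; e = 29 − 27.5 = 1.5
x=15: ŷ = 8 + 1.5·15 = 30.5; e = 29.5 − 30.5 = -1
x=17: ŷ = 8 + 1.5·17 = 33.5; e = 31 − 33.5 = -2.5
x=19: ŷ = 8 + 1.5·19 = 36.5; e = 38.5 − 36.5 = 2
x=21: ŷ = 8 + 1.5·21 = 39.5; e = 40.5 − 39.5 = 1
x=23: ŷ = 8 + 1.5·23 = 42.5; e = 44 − 42.5 = 1.5
x=25: ŷ = 8 + 1.5·25 = 45.5; e = 43.5 − 45.5 = -2
Largest |e| is 2.5 at x = 17, residual -2.5.

x = 17, e = -2.5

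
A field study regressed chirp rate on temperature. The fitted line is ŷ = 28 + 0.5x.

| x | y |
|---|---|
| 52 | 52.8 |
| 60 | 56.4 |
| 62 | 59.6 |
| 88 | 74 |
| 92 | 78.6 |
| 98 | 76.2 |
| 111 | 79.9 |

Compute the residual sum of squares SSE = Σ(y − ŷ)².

x=52: ŷ = 28 + 0.5·52 = 54; e = 52.8 − 54 = -1.2
x=60: ŷ = 28 + 0.5·60 = 58; e = 56.4 − 58 = -1.6
x=62: ŷ = 28 + 0.5·62 = 59; e = 59.6 − 59 = 0.6
x=88: ŷ = 28 + 0.5·88 = 72; e = 74 − 72 = 2
x=92: ŷ = 28 + 0.5·92 = 74; e = 78.6 − 74 = 4.6
x=98: ŷ = 28 + 0.5·98 = 77; e = 76.2 − 77 = -0.8
x=111: ŷ = 28 + 0.5·111 = 83.5; e = 79.9 − 83.5 = -3.6
SSE = 1.44 + 2.56 + 0.36 + 4 + 21.16 + 0.64 + 12.96 = 43.12

SSE = 43.12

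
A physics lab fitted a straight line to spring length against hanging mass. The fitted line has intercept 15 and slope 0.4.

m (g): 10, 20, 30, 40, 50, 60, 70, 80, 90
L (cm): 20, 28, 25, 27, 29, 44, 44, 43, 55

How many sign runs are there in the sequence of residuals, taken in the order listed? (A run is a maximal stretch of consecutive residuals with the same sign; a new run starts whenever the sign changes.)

5 runs

m=10: ŷ = 15 + 0.4·10 = 19; r = 20 − 19 = 1
m=20: ŷ = 15 + 0.4·20 = 23; r = 28 − 23 = 5
m=30: ŷ = 15 + 0.4·30 = 27; r = 25 − 27 = -2
m=40: ŷ = 15 + 0.4·40 = 31; r = 27 − 31 = -4
m=50: ŷ = 15 + 0.4·50 = 35; r = 29 − 35 = -6
m=60: ŷ = 15 + 0.4·60 = 39; r = 44 − 39 = 5
m=70: ŷ = 15 + 0.4·70 = 43; r = 44 − 43 = 1
m=80: ŷ = 15 + 0.4·80 = 47; r = 43 − 47 = -4
m=90: ŷ = 15 + 0.4·90 = 51; r = 55 − 51 = 4
Signs: + + − − − + + − +
Runs: +×2, −×3, +×2, −×1, +×1 → 5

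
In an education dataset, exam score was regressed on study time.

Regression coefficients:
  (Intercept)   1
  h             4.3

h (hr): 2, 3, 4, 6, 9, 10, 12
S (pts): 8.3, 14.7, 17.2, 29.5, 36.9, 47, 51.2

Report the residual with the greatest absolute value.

h=2: Ŝ = 1 + 4.3·2 = 9.6; r = 8.3 − 9.6 = -1.3
h=3: Ŝ = 1 + 4.3·3 = 13.9; r = 14.7 − 13.9 = 0.8
h=4: Ŝ = 1 + 4.3·4 = 18.2; r = 17.2 − 18.2 = -1
h=6: Ŝ = 1 + 4.3·6 = 26.8; r = 29.5 − 26.8 = 2.7
h=9: Ŝ = 1 + 4.3·9 = 39.7; r = 36.9 − 39.7 = -2.8
h=10: Ŝ = 1 + 4.3·10 = 44; r = 47 − 44 = 3
h=12: Ŝ = 1 + 4.3·12 = 52.6; r = 51.2 − 52.6 = -1.4
Largest |r| is 3 at h = 10, residual 3.

r = 3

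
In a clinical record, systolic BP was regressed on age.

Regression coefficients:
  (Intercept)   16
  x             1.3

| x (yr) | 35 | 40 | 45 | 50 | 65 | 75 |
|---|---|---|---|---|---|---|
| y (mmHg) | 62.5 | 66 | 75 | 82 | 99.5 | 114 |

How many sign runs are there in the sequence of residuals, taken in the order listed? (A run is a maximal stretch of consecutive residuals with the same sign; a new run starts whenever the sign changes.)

x=35: ŷ = 16 + 1.3·35 = 61.5; r = 62.5 − 61.5 = 1
x=40: ŷ = 16 + 1.3·40 = 68; r = 66 − 68 = -2
x=45: ŷ = 16 + 1.3·45 = 74.5; r = 75 − 74.5 = 0.5
x=50: ŷ = 16 + 1.3·50 = 81; r = 82 − 81 = 1
x=65: ŷ = 16 + 1.3·65 = 100.5; r = 99.5 − 100.5 = -1
x=75: ŷ = 16 + 1.3·75 = 113.5; r = 114 − 113.5 = 0.5
Signs: + − + + − +
Runs: +×1, −×1, +×2, −×1, +×1 → 5

5 runs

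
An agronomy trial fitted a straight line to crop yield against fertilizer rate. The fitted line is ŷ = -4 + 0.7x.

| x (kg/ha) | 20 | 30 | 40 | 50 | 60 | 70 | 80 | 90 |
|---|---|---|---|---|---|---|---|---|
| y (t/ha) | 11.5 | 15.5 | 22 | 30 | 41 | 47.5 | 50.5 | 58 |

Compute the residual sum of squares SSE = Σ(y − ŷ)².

SSE = 28

x=20: ŷ = -4 + 0.7·20 = 10; r = 11.5 − 10 = 1.5
x=30: ŷ = -4 + 0.7·30 = 17; r = 15.5 − 17 = -1.5
x=40: ŷ = -4 + 0.7·40 = 24; r = 22 − 24 = -2
x=50: ŷ = -4 + 0.7·50 = 31; r = 30 − 31 = -1
x=60: ŷ = -4 + 0.7·60 = 38; r = 41 − 38 = 3
x=70: ŷ = -4 + 0.7·70 = 45; r = 47.5 − 45 = 2.5
x=80: ŷ = -4 + 0.7·80 = 52; r = 50.5 − 52 = -1.5
x=90: ŷ = -4 + 0.7·90 = 59; r = 58 − 59 = -1
SSE = 2.25 + 2.25 + 4 + 1 + 9 + 6.25 + 2.25 + 1 = 28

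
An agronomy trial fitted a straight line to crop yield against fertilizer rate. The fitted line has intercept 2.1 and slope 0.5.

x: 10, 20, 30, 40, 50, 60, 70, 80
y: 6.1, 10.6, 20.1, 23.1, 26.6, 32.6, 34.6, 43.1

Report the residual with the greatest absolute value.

e = 3

x=10: ŷ = 2.1 + 0.5·10 = 7.1; e = 6.1 − 7.1 = -1
x=20: ŷ = 2.1 + 0.5·20 = 12.1; e = 10.6 − 12.1 = -1.5
x=30: ŷ = 2.1 + 0.5·30 = 17.1; e = 20.1 − 17.1 = 3
x=40: ŷ = 2.1 + 0.5·40 = 22.1; e = 23.1 − 22.1 = 1
x=50: ŷ = 2.1 + 0.5·50 = 27.1; e = 26.6 − 27.1 = -0.5
x=60: ŷ = 2.1 + 0.5·60 = 32.1; e = 32.6 − 32.1 = 0.5
x=70: ŷ = 2.1 + 0.5·70 = 37.1; e = 34.6 − 37.1 = -2.5
x=80: ŷ = 2.1 + 0.5·80 = 42.1; e = 43.1 − 42.1 = 1
Largest |e| is 3 at x = 30, residual 3.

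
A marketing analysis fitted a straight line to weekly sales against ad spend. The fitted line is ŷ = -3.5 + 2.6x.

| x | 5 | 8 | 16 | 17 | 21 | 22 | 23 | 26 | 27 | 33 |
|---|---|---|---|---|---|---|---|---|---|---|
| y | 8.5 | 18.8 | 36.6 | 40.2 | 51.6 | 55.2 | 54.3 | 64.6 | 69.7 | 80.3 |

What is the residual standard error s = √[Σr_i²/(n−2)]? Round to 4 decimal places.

x=5: ŷ = -3.5 + 2.6·5 = 9.5; r = 8.5 − 9.5 = -1
x=8: ŷ = -3.5 + 2.6·8 = 17.3; r = 18.8 − 17.3 = 1.5
x=16: ŷ = -3.5 + 2.6·16 = 38.1; r = 36.6 − 38.1 = -1.5
x=17: ŷ = -3.5 + 2.6·17 = 40.7; r = 40.2 − 40.7 = -0.5
x=21: ŷ = -3.5 + 2.6·21 = 51.1; r = 51.6 − 51.1 = 0.5
x=22: ŷ = -3.5 + 2.6·22 = 53.7; r = 55.2 − 53.7 = 1.5
x=23: ŷ = -3.5 + 2.6·23 = 56.3; r = 54.3 − 56.3 = -2
x=26: ŷ = -3.5 + 2.6·26 = 64.1; r = 64.6 − 64.1 = 0.5
x=27: ŷ = -3.5 + 2.6·27 = 66.7; r = 69.7 − 66.7 = 3
x=33: ŷ = -3.5 + 2.6·33 = 82.3; r = 80.3 − 82.3 = -2
SSE = 1 + 2.25 + 2.25 + 0.25 + 0.25 + 2.25 + 4 + 0.25 + 9 + 4 = 25.5
s = √(25.5/8) = √3.1875 ≈ 1.7854

s = 1.7854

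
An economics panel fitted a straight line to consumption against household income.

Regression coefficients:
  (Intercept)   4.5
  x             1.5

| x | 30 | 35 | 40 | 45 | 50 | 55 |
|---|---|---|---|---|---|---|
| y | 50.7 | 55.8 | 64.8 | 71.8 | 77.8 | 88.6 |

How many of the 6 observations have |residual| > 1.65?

1

x=30: ŷ = 4.5 + 1.5·30 = 49.5; e = 50.7 − 49.5 = 1.2
x=35: ŷ = 4.5 + 1.5·35 = 57; e = 55.8 − 57 = -1.2
x=40: ŷ = 4.5 + 1.5·40 = 64.5; e = 64.8 − 64.5 = 0.3
x=45: ŷ = 4.5 + 1.5·45 = 72; e = 71.8 − 72 = -0.2
x=50: ŷ = 4.5 + 1.5·50 = 79.5; e = 77.8 − 79.5 = -1.7
x=55: ŷ = 4.5 + 1.5·55 = 87; e = 88.6 − 87 = 1.6
|e| > 1.65: x=50 (|e|=1.7) → 1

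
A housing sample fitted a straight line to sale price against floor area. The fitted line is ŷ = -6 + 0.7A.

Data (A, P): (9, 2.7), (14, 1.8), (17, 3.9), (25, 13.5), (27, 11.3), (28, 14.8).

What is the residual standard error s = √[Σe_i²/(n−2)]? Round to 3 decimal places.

s = 2.332

A=9: ŷ = -6 + 0.7·9 = 0.3; e = 2.7 − 0.3 = 2.4
A=14: ŷ = -6 + 0.7·14 = 3.8; e = 1.8 − 3.8 = -2
A=17: ŷ = -6 + 0.7·17 = 5.9; e = 3.9 − 5.9 = -2
A=25: ŷ = -6 + 0.7·25 = 11.5; e = 13.5 − 11.5 = 2
A=27: ŷ = -6 + 0.7·27 = 12.9; e = 11.3 − 12.9 = -1.6
A=28: ŷ = -6 + 0.7·28 = 13.6; e = 14.8 − 13.6 = 1.2
SSE = 5.76 + 4 + 4 + 4 + 2.56 + 1.44 = 21.76
s = √(21.76/4) = √5.44 ≈ 2.332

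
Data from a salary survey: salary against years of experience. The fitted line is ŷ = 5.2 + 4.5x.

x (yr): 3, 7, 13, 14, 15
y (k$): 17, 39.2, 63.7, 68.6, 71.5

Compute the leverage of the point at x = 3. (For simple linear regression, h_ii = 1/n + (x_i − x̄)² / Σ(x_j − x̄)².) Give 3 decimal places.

x̄ = (3 + 7 + 13 + 14 + 15)/5 = 10.4
Σ(x − x̄)² = 54.76 + 11.56 + 6.76 + 12.96 + 21.16 = 107.2
h = 1/5 + (-7.4)²/107.2 = 0.2 + 0.510821 = 0.711

h = 0.711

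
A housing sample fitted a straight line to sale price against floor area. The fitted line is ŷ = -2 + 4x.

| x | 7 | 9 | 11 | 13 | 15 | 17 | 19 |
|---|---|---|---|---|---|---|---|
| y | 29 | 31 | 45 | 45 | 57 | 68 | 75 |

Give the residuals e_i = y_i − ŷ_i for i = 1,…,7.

x=7: ŷ = -2 + 4·7 = 26; e = 29 − 26 = 3
x=9: ŷ = -2 + 4·9 = 34; e = 31 − 34 = -3
x=11: ŷ = -2 + 4·11 = 42; e = 45 − 42 = 3
x=13: ŷ = -2 + 4·13 = 50; e = 45 − 50 = -5
x=15: ŷ = -2 + 4·15 = 58; e = 57 − 58 = -1
x=17: ŷ = -2 + 4·17 = 66; e = 68 − 66 = 2
x=19: ŷ = -2 + 4·19 = 74; e = 75 − 74 = 1

3, -3, 3, -5, -1, 2, 1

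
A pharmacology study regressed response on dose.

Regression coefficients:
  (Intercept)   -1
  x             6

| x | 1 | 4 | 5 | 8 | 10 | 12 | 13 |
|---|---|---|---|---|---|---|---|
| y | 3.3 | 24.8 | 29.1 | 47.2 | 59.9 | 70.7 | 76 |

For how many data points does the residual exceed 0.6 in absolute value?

x=1: ŷ = -1 + 6·1 = 5; e = 3.3 − 5 = -1.7
x=4: ŷ = -1 + 6·4 = 23; e = 24.8 − 23 = 1.8
x=5: ŷ = -1 + 6·5 = 29; e = 29.1 − 29 = 0.1
x=8: ŷ = -1 + 6·8 = 47; e = 47.2 − 47 = 0.2
x=10: ŷ = -1 + 6·10 = 59; e = 59.9 − 59 = 0.9
x=12: ŷ = -1 + 6·12 = 71; e = 70.7 − 71 = -0.3
x=13: ŷ = -1 + 6·13 = 77; e = 76 − 77 = -1
|e| > 0.6: x=1 (|e|=1.7), x=4 (|e|=1.8), x=10 (|e|=0.9), x=13 (|e|=1) → 4

4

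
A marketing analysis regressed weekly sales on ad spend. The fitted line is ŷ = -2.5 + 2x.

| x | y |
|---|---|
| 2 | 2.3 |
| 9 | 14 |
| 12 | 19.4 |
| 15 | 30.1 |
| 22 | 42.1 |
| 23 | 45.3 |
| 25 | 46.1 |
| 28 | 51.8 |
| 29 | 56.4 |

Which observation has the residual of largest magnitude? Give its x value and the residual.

x=2: ŷ = -2.5 + 2·2 = 1.5; r = 2.3 − 1.5 = 0.8
x=9: ŷ = -2.5 + 2·9 = 15.5; r = 14 − 15.5 = -1.5
x=12: ŷ = -2.5 + 2·12 = 21.5; r = 19.4 − 21.5 = -2.1
x=15: ŷ = -2.5 + 2·15 = 27.5; r = 30.1 − 27.5 = 2.6
x=22: ŷ = -2.5 + 2·22 = 41.5; r = 42.1 − 41.5 = 0.6
x=23: ŷ = -2.5 + 2·23 = 43.5; r = 45.3 − 43.5 = 1.8
x=25: ŷ = -2.5 + 2·25 = 47.5; r = 46.1 − 47.5 = -1.4
x=28: ŷ = -2.5 + 2·28 = 53.5; r = 51.8 − 53.5 = -1.7
x=29: ŷ = -2.5 + 2·29 = 55.5; r = 56.4 − 55.5 = 0.9
Largest |r| is 2.6 at x = 15, residual 2.6.

x = 15, r = 2.6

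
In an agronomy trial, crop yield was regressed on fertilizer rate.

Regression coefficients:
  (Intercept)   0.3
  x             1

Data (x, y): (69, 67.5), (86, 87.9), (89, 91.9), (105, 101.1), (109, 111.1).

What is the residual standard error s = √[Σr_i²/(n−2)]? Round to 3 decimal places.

x=69: ŷ = 0.3 + 69 = 69.3; r = 67.5 − 69.3 = -1.8
x=86: ŷ = 0.3 + 86 = 86.3; r = 87.9 − 86.3 = 1.6
x=89: ŷ = 0.3 + 89 = 89.3; r = 91.9 − 89.3 = 2.6
x=105: ŷ = 0.3 + 105 = 105.3; r = 101.1 − 105.3 = -4.2
x=109: ŷ = 0.3 + 109 = 109.3; r = 111.1 − 109.3 = 1.8
SSE = 3.24 + 2.56 + 6.76 + 17.64 + 3.24 = 33.44
s = √(33.44/3) = √11.1467 ≈ 3.339

s = 3.339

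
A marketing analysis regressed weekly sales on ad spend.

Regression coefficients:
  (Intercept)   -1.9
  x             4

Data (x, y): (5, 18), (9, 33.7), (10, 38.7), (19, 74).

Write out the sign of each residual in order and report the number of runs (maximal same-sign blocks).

x=5: ŷ = -1.9 + 4·5 = 18.1; e = 18 − 18.1 = -0.1
x=9: ŷ = -1.9 + 4·9 = 34.1; e = 33.7 − 34.1 = -0.4
x=10: ŷ = -1.9 + 4·10 = 38.1; e = 38.7 − 38.1 = 0.6
x=19: ŷ = -1.9 + 4·19 = 74.1; e = 74 − 74.1 = -0.1
Signs: − − + −
Runs: −×2, +×1, −×1 → 3

3 runs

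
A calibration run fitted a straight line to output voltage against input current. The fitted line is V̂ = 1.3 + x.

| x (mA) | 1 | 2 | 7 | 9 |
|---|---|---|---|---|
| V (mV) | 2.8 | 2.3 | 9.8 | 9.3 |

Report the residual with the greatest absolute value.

x=1: V̂ = 1.3 + 1 = 2.3; e = 2.8 − 2.3 = 0.5
x=2: V̂ = 1.3 + 2 = 3.3; e = 2.3 − 3.3 = -1
x=7: V̂ = 1.3 + 7 = 8.3; e = 9.8 − 8.3 = 1.5
x=9: V̂ = 1.3 + 9 = 10.3; e = 9.3 − 10.3 = -1
Largest |e| is 1.5 at x = 7, residual 1.5.

e = 1.5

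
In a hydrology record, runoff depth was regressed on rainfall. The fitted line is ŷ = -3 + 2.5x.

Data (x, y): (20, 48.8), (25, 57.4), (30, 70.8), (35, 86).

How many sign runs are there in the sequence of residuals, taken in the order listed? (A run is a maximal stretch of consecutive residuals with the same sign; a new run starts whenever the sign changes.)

x=20: ŷ = -3 + 2.5·20 = 47; r = 48.8 − 47 = 1.8
x=25: ŷ = -3 + 2.5·25 = 59.5; r = 57.4 − 59.5 = -2.1
x=30: ŷ = -3 + 2.5·30 = 72; r = 70.8 − 72 = -1.2
x=35: ŷ = -3 + 2.5·35 = 84.5; r = 86 − 84.5 = 1.5
Signs: + − − +
Runs: +×1, −×2, +×1 → 3

3 runs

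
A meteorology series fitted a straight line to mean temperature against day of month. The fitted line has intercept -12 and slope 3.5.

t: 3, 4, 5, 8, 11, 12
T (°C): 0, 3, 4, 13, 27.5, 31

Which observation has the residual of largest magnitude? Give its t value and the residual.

t = 8, e = -3

t=3: ŷ = -12 + 3.5·3 = -1.5; e = 0 − (-1.5) = 1.5
t=4: ŷ = -12 + 3.5·4 = 2; e = 3 − 2 = 1
t=5: ŷ = -12 + 3.5·5 = 5.5; e = 4 − 5.5 = -1.5
t=8: ŷ = -12 + 3.5·8 = 16; e = 13 − 16 = -3
t=11: ŷ = -12 + 3.5·11 = 26.5; e = 27.5 − 26.5 = 1
t=12: ŷ = -12 + 3.5·12 = 30; e = 31 − 30 = 1
Largest |e| is 3 at t = 8, residual -3.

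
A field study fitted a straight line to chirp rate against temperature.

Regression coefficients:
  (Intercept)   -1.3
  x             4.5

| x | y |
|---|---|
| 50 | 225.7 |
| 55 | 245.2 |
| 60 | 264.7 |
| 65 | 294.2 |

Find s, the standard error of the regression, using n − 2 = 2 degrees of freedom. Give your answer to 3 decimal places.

x=50: ŷ = -1.3 + 4.5·50 = 223.7; e = 225.7 − 223.7 = 2
x=55: ŷ = -1.3 + 4.5·55 = 246.2; e = 245.2 − 246.2 = -1
x=60: ŷ = -1.3 + 4.5·60 = 268.7; e = 264.7 − 268.7 = -4
x=65: ŷ = -1.3 + 4.5·65 = 291.2; e = 294.2 − 291.2 = 3
SSE = 4 + 1 + 16 + 9 = 30
s = √(30/2) = √15 ≈ 3.873

s = 3.873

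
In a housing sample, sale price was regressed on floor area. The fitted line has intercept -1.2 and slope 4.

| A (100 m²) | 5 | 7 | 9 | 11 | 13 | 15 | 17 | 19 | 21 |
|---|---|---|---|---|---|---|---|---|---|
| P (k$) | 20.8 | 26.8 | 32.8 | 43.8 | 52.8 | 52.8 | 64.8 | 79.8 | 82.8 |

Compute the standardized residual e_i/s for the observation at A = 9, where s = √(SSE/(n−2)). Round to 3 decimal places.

-0.599

A=5: P̂ = -1.2 + 4·5 = 18.8; e = 20.8 − 18.8 = 2
A=7: P̂ = -1.2 + 4·7 = 26.8; e = 26.8 − 26.8 = 0
A=9: P̂ = -1.2 + 4·9 = 34.8; e = 32.8 − 34.8 = -2
A=11: P̂ = -1.2 + 4·11 = 42.8; e = 43.8 − 42.8 = 1
A=13: P̂ = -1.2 + 4·13 = 50.8; e = 52.8 − 50.8 = 2
A=15: P̂ = -1.2 + 4·15 = 58.8; e = 52.8 − 58.8 = -6
A=17: P̂ = -1.2 + 4·17 = 66.8; e = 64.8 − 66.8 = -2
A=19: P̂ = -1.2 + 4·19 = 74.8; e = 79.8 − 74.8 = 5
A=21: P̂ = -1.2 + 4·21 = 82.8; e = 82.8 − 82.8 = 0
SSE = 4 + 0 + 4 + 1 + 4 + 36 + 4 + 25 + 0 = 78
s = √(78/7) = 3.33809
e/s = -2 / 3.33809 = -0.599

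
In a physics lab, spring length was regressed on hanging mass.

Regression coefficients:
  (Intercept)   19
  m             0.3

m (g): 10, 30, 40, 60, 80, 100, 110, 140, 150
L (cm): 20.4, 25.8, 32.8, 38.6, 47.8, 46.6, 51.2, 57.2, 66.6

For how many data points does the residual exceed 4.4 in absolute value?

1

m=10: L̂ = 19 + 0.3·10 = 22; r = 20.4 − 22 = -1.6
m=30: L̂ = 19 + 0.3·30 = 28; r = 25.8 − 28 = -2.2
m=40: L̂ = 19 + 0.3·40 = 31; r = 32.8 − 31 = 1.8
m=60: L̂ = 19 + 0.3·60 = 37; r = 38.6 − 37 = 1.6
m=80: L̂ = 19 + 0.3·80 = 43; r = 47.8 − 43 = 4.8
m=100: L̂ = 19 + 0.3·100 = 49; r = 46.6 − 49 = -2.4
m=110: L̂ = 19 + 0.3·110 = 52; r = 51.2 − 52 = -0.8
m=140: L̂ = 19 + 0.3·140 = 61; r = 57.2 − 61 = -3.8
m=150: L̂ = 19 + 0.3·150 = 64; r = 66.6 − 64 = 2.6
|r| > 4.4: m=80 (|r|=4.8) → 1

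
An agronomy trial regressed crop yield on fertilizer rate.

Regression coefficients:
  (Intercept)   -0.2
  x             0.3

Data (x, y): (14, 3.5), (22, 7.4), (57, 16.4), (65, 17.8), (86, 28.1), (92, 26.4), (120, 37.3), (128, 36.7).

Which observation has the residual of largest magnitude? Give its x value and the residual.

x = 86, e = 2.5

x=14: ŷ = -0.2 + 0.3·14 = 4; e = 3.5 − 4 = -0.5
x=22: ŷ = -0.2 + 0.3·22 = 6.4; e = 7.4 − 6.4 = 1
x=57: ŷ = -0.2 + 0.3·57 = 16.9; e = 16.4 − 16.9 = -0.5
x=65: ŷ = -0.2 + 0.3·65 = 19.3; e = 17.8 − 19.3 = -1.5
x=86: ŷ = -0.2 + 0.3·86 = 25.6; e = 28.1 − 25.6 = 2.5
x=92: ŷ = -0.2 + 0.3·92 = 27.4; e = 26.4 − 27.4 = -1
x=120: ŷ = -0.2 + 0.3·120 = 35.8; e = 37.3 − 35.8 = 1.5
x=128: ŷ = -0.2 + 0.3·128 = 38.2; e = 36.7 − 38.2 = -1.5
Largest |e| is 2.5 at x = 86, residual 2.5.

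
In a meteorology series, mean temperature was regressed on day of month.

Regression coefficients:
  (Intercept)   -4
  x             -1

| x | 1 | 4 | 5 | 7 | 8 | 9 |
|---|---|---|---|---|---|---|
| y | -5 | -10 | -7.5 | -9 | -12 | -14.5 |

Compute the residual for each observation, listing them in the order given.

0, -2, 1.5, 2, 0, -1.5

x=1: ŷ = -4 − 1 = -5; e = -5 − (-5) = 0
x=4: ŷ = -4 − 4 = -8; e = -10 − (-8) = -2
x=5: ŷ = -4 − 5 = -9; e = -7.5 − (-9) = 1.5
x=7: ŷ = -4 − 7 = -11; e = -9 − (-11) = 2
x=8: ŷ = -4 − 8 = -12; e = -12 − (-12) = 0
x=9: ŷ = -4 − 9 = -13; e = -14.5 − (-13) = -1.5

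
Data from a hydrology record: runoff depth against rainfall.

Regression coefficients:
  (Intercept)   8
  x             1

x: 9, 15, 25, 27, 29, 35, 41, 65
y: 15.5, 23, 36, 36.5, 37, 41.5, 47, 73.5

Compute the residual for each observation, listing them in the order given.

-1.5, 0, 3, 1.5, 0, -1.5, -2, 0.5

x=9: ŷ = 8 + 9 = 17; r = 15.5 − 17 = -1.5
x=15: ŷ = 8 + 15 = 23; r = 23 − 23 = 0
x=25: ŷ = 8 + 25 = 33; r = 36 − 33 = 3
x=27: ŷ = 8 + 27 = 35; r = 36.5 − 35 = 1.5
x=29: ŷ = 8 + 29 = 37; r = 37 − 37 = 0
x=35: ŷ = 8 + 35 = 43; r = 41.5 − 43 = -1.5
x=41: ŷ = 8 + 41 = 49; r = 47 − 49 = -2
x=65: ŷ = 8 + 65 = 73; r = 73.5 − 73 = 0.5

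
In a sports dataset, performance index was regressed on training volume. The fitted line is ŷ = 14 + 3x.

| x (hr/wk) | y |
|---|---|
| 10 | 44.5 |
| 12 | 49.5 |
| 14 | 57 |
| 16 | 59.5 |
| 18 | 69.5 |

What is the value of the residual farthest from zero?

r = -2.5

x=10: ŷ = 14 + 3·10 = 44; r = 44.5 − 44 = 0.5
x=12: ŷ = 14 + 3·12 = 50; r = 49.5 − 50 = -0.5
x=14: ŷ = 14 + 3·14 = 56; r = 57 − 56 = 1
x=16: ŷ = 14 + 3·16 = 62; r = 59.5 − 62 = -2.5
x=18: ŷ = 14 + 3·18 = 68; r = 69.5 − 68 = 1.5
Largest |r| is 2.5 at x = 16, residual -2.5.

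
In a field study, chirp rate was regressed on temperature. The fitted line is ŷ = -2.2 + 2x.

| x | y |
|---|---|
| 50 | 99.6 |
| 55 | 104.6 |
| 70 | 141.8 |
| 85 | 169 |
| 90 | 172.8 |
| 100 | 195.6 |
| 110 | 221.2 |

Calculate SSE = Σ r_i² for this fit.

x=50: ŷ = -2.2 + 2·50 = 97.8; r = 99.6 − 97.8 = 1.8
x=55: ŷ = -2.2 + 2·55 = 107.8; r = 104.6 − 107.8 = -3.2
x=70: ŷ = -2.2 + 2·70 = 137.8; r = 141.8 − 137.8 = 4
x=85: ŷ = -2.2 + 2·85 = 167.8; r = 169 − 167.8 = 1.2
x=90: ŷ = -2.2 + 2·90 = 177.8; r = 172.8 − 177.8 = -5
x=100: ŷ = -2.2 + 2·100 = 197.8; r = 195.6 − 197.8 = -2.2
x=110: ŷ = -2.2 + 2·110 = 217.8; r = 221.2 − 217.8 = 3.4
SSE = 3.24 + 10.24 + 16 + 1.44 + 25 + 4.84 + 11.56 = 72.32

SSE = 72.32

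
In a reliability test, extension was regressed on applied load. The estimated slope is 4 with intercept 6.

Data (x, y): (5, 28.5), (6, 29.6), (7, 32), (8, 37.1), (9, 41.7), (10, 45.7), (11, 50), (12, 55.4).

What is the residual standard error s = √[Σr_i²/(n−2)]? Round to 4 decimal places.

x=5: ŷ = 6 + 4·5 = 26; r = 28.5 − 26 = 2.5
x=6: ŷ = 6 + 4·6 = 30; r = 29.6 − 30 = -0.4
x=7: ŷ = 6 + 4·7 = 34; r = 32 − 34 = -2
x=8: ŷ = 6 + 4·8 = 38; r = 37.1 − 38 = -0.9
x=9: ŷ = 6 + 4·9 = 42; r = 41.7 − 42 = -0.3
x=10: ŷ = 6 + 4·10 = 46; r = 45.7 − 46 = -0.3
x=11: ŷ = 6 + 4·11 = 50; r = 50 − 50 = 0
x=12: ŷ = 6 + 4·12 = 54; r = 55.4 − 54 = 1.4
SSE = 6.25 + 0.16 + 4 + 0.81 + 0.09 + 0.09 + 0 + 1.96 = 13.36
s = √(13.36/6) = √2.22667 ≈ 1.4922

s = 1.4922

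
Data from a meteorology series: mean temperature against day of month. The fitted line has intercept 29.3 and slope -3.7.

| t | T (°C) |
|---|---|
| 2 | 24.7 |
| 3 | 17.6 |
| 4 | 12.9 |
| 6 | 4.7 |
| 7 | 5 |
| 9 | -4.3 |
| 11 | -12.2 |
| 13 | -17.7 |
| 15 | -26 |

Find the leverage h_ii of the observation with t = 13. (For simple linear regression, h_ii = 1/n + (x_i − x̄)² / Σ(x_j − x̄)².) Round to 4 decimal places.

t̄ = (2 + 3 + 4 + 6 + 7 + 9 + 11 + 13 + 15)/9 = 7.77778
Σ(t − t̄)² = 33.3827 + 22.8272 + 14.2716 + 3.16049 + 0.604938 + 1.49383 + 10.3827 + 27.2716 + 52.1605 = 165.556
h = 1/9 + (5.22222)²/165.556 = 0.111111 + 0.164728 = 0.2758

h = 0.2758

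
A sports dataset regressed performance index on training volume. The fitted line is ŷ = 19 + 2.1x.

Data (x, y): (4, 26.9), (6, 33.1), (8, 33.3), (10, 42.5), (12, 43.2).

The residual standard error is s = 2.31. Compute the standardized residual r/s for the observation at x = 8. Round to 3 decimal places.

ŷ = 19 + 2.1·8 = 35.8
r = 33.3 − 35.8 = -2.5
r/s = -2.5 / 2.31 = -1.082

-1.082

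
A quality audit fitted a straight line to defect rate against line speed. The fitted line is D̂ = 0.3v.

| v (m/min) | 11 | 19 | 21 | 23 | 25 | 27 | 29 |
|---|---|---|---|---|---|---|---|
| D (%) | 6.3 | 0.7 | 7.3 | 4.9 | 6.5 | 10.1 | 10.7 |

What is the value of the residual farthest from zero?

v=11: D̂ = 0.3·11 = 3.3; e = 6.3 − 3.3 = 3
v=19: D̂ = 0.3·19 = 5.7; e = 0.7 − 5.7 = -5
v=21: D̂ = 0.3·21 = 6.3; e = 7.3 − 6.3 = 1
v=23: D̂ = 0.3·23 = 6.9; e = 4.9 − 6.9 = -2
v=25: D̂ = 0.3·25 = 7.5; e = 6.5 − 7.5 = -1
v=27: D̂ = 0.3·27 = 8.1; e = 10.1 − 8.1 = 2
v=29: D̂ = 0.3·29 = 8.7; e = 10.7 − 8.7 = 2
Largest |e| is 5 at v = 19, residual -5.

e = -5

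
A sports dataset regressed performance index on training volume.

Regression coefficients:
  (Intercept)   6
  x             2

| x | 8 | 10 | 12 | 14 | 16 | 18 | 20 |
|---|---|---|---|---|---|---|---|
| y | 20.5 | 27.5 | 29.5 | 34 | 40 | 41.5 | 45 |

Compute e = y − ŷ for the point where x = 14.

e = 0

ŷ = 6 + 2·14 = 34
e = 34 − 34 = 0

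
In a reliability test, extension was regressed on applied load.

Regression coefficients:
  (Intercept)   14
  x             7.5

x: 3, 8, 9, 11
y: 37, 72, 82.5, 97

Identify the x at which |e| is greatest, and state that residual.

x=3: ŷ = 14 + 7.5·3 = 36.5; e = 37 − 36.5 = 0.5
x=8: ŷ = 14 + 7.5·8 = 74; e = 72 − 74 = -2
x=9: ŷ = 14 + 7.5·9 = 81.5; e = 82.5 − 81.5 = 1
x=11: ŷ = 14 + 7.5·11 = 96.5; e = 97 − 96.5 = 0.5
Largest |e| is 2 at x = 8, residual -2.

x = 8, e = -2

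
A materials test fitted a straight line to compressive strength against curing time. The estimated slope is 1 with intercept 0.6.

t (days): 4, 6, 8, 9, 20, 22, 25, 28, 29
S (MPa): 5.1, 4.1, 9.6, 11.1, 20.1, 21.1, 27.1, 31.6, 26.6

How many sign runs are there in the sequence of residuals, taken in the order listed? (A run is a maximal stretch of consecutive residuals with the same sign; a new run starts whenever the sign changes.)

t=4: ŷ = 0.6 + 4 = 4.6; e = 5.1 − 4.6 = 0.5
t=6: ŷ = 0.6 + 6 = 6.6; e = 4.1 − 6.6 = -2.5
t=8: ŷ = 0.6 + 8 = 8.6; e = 9.6 − 8.6 = 1
t=9: ŷ = 0.6 + 9 = 9.6; e = 11.1 − 9.6 = 1.5
t=20: ŷ = 0.6 + 20 = 20.6; e = 20.1 − 20.6 = -0.5
t=22: ŷ = 0.6 + 22 = 22.6; e = 21.1 − 22.6 = -1.5
t=25: ŷ = 0.6 + 25 = 25.6; e = 27.1 − 25.6 = 1.5
t=28: ŷ = 0.6 + 28 = 28.6; e = 31.6 − 28.6 = 3
t=29: ŷ = 0.6 + 29 = 29.6; e = 26.6 − 29.6 = -3
Signs: + − + + − − + + −
Runs: +×1, −×1, +×2, −×2, +×2, −×1 → 6

6 runs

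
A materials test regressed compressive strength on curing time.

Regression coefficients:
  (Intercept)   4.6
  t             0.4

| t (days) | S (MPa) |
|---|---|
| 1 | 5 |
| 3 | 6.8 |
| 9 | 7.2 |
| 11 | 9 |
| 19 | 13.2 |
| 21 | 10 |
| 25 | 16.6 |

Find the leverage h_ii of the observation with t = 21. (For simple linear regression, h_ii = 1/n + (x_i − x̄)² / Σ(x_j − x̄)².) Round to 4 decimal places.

h = 0.2782

t̄ = (1 + 3 + 9 + 11 + 19 + 21 + 25)/7 = 12.7143
Σ(t − t̄)² = 137.224 + 94.3673 + 13.7959 + 2.93878 + 39.5102 + 68.6531 + 150.939 = 507.429
h = 1/7 + (8.28571)²/507.429 = 0.142857 + 0.135296 = 0.2782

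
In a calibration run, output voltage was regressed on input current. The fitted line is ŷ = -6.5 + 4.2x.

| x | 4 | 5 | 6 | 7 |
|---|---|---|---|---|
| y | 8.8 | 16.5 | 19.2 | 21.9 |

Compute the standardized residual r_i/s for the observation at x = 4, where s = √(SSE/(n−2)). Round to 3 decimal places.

-0.775

x=4: ŷ = -6.5 + 4.2·4 = 10.3; r = 8.8 − 10.3 = -1.5
x=5: ŷ = -6.5 + 4.2·5 = 14.5; r = 16.5 − 14.5 = 2
x=6: ŷ = -6.5 + 4.2·6 = 18.7; r = 19.2 − 18.7 = 0.5
x=7: ŷ = -6.5 + 4.2·7 = 22.9; r = 21.9 − 22.9 = -1
SSE = 2.25 + 4 + 0.25 + 1 = 7.5
s = √(7.5/2) = 1.93649
r/s = -1.5 / 1.93649 = -0.775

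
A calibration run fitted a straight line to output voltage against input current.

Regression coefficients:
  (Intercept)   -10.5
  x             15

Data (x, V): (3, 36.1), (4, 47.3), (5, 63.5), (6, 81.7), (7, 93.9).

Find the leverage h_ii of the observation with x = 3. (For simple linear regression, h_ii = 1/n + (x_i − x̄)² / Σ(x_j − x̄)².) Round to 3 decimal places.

x̄ = (3 + 4 + 5 + 6 + 7)/5 = 5
Σ(x − x̄)² = 4 + 1 + 0 + 1 + 4 = 10
h = 1/5 + (-2)²/10 = 0.2 + 0.4 = 0.600

h = 0.600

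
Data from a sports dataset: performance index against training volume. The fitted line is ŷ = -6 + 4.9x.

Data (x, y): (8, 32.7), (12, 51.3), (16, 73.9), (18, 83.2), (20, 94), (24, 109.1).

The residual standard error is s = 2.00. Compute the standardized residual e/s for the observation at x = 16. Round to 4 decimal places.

0.7500

ŷ = -6 + 4.9·16 = 72.4
e = 73.9 − 72.4 = 1.5
e/s = 1.5 / 2.00 = 0.7500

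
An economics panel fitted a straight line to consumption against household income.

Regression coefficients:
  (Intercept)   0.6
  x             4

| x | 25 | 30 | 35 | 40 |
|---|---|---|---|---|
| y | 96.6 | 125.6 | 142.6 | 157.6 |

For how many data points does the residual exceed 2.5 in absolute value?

x=25: ŷ = 0.6 + 4·25 = 100.6; e = 96.6 − 100.6 = -4
x=30: ŷ = 0.6 + 4·30 = 120.6; e = 125.6 − 120.6 = 5
x=35: ŷ = 0.6 + 4·35 = 140.6; e = 142.6 − 140.6 = 2
x=40: ŷ = 0.6 + 4·40 = 160.6; e = 157.6 − 160.6 = -3
|e| > 2.5: x=25 (|e|=4), x=30 (|e|=5), x=40 (|e|=3) → 3

3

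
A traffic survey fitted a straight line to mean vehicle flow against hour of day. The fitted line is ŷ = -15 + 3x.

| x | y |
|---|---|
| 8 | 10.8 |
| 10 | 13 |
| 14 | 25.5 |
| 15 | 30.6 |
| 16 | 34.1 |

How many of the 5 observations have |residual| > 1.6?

2

x=8: ŷ = -15 + 3·8 = 9; r = 10.8 − 9 = 1.8
x=10: ŷ = -15 + 3·10 = 15; r = 13 − 15 = -2
x=14: ŷ = -15 + 3·14 = 27; r = 25.5 − 27 = -1.5
x=15: ŷ = -15 + 3·15 = 30; r = 30.6 − 30 = 0.6
x=16: ŷ = -15 + 3·16 = 33; r = 34.1 − 33 = 1.1
|r| > 1.6: x=8 (|r|=1.8), x=10 (|r|=2) → 2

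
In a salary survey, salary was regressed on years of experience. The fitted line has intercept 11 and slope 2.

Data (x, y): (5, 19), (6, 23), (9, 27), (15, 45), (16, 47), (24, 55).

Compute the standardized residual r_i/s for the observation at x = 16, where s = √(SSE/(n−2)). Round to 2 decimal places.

1.07

x=5: ŷ = 11 + 2·5 = 21; r = 19 − 21 = -2
x=6: ŷ = 11 + 2·6 = 23; r = 23 − 23 = 0
x=9: ŷ = 11 + 2·9 = 29; r = 27 − 29 = -2
x=15: ŷ = 11 + 2·15 = 41; r = 45 − 41 = 4
x=16: ŷ = 11 + 2·16 = 43; r = 47 − 43 = 4
x=24: ŷ = 11 + 2·24 = 59; r = 55 − 59 = -4
SSE = 4 + 0 + 4 + 16 + 16 + 16 = 56
s = √(56/4) = 3.74166
r/s = 4 / 3.74166 = 1.07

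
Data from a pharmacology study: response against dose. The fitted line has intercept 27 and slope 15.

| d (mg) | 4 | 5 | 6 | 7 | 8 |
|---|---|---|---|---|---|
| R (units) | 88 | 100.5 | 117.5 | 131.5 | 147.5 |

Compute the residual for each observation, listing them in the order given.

1, -1.5, 0.5, -0.5, 0.5

d=4: ŷ = 27 + 15·4 = 87; e = 88 − 87 = 1
d=5: ŷ = 27 + 15·5 = 102; e = 100.5 − 102 = -1.5
d=6: ŷ = 27 + 15·6 = 117; e = 117.5 − 117 = 0.5
d=7: ŷ = 27 + 15·7 = 132; e = 131.5 − 132 = -0.5
d=8: ŷ = 27 + 15·8 = 147; e = 147.5 − 147 = 0.5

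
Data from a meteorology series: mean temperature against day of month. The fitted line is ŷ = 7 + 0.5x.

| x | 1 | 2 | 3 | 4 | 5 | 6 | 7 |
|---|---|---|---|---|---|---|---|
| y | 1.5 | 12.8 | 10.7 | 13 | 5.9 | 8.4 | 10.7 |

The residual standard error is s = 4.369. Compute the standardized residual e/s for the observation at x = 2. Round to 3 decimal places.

ŷ = 7 + 0.5·2 = 8
e = 12.8 − 8 = 4.8
e/s = 4.8 / 4.369 = 1.099

1.099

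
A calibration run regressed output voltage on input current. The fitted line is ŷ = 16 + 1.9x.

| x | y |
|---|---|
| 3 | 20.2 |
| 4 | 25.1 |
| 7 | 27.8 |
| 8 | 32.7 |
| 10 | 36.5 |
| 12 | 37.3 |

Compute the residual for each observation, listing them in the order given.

x=3: ŷ = 16 + 1.9·3 = 21.7; r = 20.2 − 21.7 = -1.5
x=4: ŷ = 16 + 1.9·4 = 23.6; r = 25.1 − 23.6 = 1.5
x=7: ŷ = 16 + 1.9·7 = 29.3; r = 27.8 − 29.3 = -1.5
x=8: ŷ = 16 + 1.9·8 = 31.2; r = 32.7 − 31.2 = 1.5
x=10: ŷ = 16 + 1.9·10 = 35; r = 36.5 − 35 = 1.5
x=12: ŷ = 16 + 1.9·12 = 38.8; r = 37.3 − 38.8 = -1.5

-1.5, 1.5, -1.5, 1.5, 1.5, -1.5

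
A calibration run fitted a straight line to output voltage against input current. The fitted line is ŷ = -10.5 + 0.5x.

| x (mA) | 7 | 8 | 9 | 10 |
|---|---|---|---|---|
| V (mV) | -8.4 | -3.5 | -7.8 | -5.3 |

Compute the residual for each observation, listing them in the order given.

x=7: ŷ = -10.5 + 0.5·7 = -7; r = -8.4 − (-7) = -1.4
x=8: ŷ = -10.5 + 0.5·8 = -6.5; r = -3.5 − (-6.5) = 3
x=9: ŷ = -10.5 + 0.5·9 = -6; r = -7.8 − (-6) = -1.8
x=10: ŷ = -10.5 + 0.5·10 = -5.5; r = -5.3 − (-5.5) = 0.2

-1.4, 3, -1.8, 0.2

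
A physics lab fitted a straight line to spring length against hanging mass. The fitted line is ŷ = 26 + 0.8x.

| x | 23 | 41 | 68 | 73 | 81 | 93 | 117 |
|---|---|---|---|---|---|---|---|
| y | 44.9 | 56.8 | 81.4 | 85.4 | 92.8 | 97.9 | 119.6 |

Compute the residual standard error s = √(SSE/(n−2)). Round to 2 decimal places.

x=23: ŷ = 26 + 0.8·23 = 44.4; e = 44.9 − 44.4 = 0.5
x=41: ŷ = 26 + 0.8·41 = 58.8; e = 56.8 − 58.8 = -2
x=68: ŷ = 26 + 0.8·68 = 80.4; e = 81.4 − 80.4 = 1
x=73: ŷ = 26 + 0.8·73 = 84.4; e = 85.4 − 84.4 = 1
x=81: ŷ = 26 + 0.8·81 = 90.8; e = 92.8 − 90.8 = 2
x=93: ŷ = 26 + 0.8·93 = 100.4; e = 97.9 − 100.4 = -2.5
x=117: ŷ = 26 + 0.8·117 = 119.6; e = 119.6 − 119.6 = 0
SSE = 0.25 + 4 + 1 + 1 + 4 + 6.25 + 0 = 16.5
s = √(16.5/5) = √3.3 ≈ 1.82

s = 1.82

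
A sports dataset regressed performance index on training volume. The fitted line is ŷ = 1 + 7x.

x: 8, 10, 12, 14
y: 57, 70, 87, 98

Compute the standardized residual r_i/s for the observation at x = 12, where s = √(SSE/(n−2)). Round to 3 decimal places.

1.155

x=8: ŷ = 1 + 7·8 = 57; r = 57 − 57 = 0
x=10: ŷ = 1 + 7·10 = 71; r = 70 − 71 = -1
x=12: ŷ = 1 + 7·12 = 85; r = 87 − 85 = 2
x=14: ŷ = 1 + 7·14 = 99; r = 98 − 99 = -1
SSE = 0 + 1 + 4 + 1 = 6
s = √(6/2) = 1.73205
r/s = 2 / 1.73205 = 1.155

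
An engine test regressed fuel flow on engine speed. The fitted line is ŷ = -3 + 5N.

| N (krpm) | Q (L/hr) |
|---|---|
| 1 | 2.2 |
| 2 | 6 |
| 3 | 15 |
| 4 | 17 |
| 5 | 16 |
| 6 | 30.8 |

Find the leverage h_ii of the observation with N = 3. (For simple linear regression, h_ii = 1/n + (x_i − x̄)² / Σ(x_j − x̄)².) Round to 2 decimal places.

N̄ = (1 + 2 + 3 + 4 + 5 + 6)/6 = 3.5
Σ(N − N̄)² = 6.25 + 2.25 + 0.25 + 0.25 + 2.25 + 6.25 = 17.5
h = 1/6 + (-0.5)²/17.5 = 0.166667 + 0.0142857 = 0.18

h = 0.18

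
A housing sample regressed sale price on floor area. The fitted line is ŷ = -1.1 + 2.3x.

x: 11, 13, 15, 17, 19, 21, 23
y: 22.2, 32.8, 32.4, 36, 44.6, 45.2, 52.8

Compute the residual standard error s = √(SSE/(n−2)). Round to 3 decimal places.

s = 2.608

x=11: ŷ = -1.1 + 2.3·11 = 24.2; r = 22.2 − 24.2 = -2
x=13: ŷ = -1.1 + 2.3·13 = 28.8; r = 32.8 − 28.8 = 4
x=15: ŷ = -1.1 + 2.3·15 = 33.4; r = 32.4 − 33.4 = -1
x=17: ŷ = -1.1 + 2.3·17 = 38; r = 36 − 38 = -2
x=19: ŷ = -1.1 + 2.3·19 = 42.6; r = 44.6 − 42.6 = 2
x=21: ŷ = -1.1 + 2.3·21 = 47.2; r = 45.2 − 47.2 = -2
x=23: ŷ = -1.1 + 2.3·23 = 51.8; r = 52.8 − 51.8 = 1
SSE = 4 + 16 + 1 + 4 + 4 + 4 + 1 = 34
s = √(34/5) = √6.8 ≈ 2.608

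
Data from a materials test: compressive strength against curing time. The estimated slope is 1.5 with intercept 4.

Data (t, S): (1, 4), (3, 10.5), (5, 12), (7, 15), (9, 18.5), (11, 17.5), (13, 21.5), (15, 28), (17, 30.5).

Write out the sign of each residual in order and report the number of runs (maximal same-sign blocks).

4 runs

t=1: ŷ = 4 + 1.5·1 = 5.5; r = 4 − 5.5 = -1.5
t=3: ŷ = 4 + 1.5·3 = 8.5; r = 10.5 − 8.5 = 2
t=5: ŷ = 4 + 1.5·5 = 11.5; r = 12 − 11.5 = 0.5
t=7: ŷ = 4 + 1.5·7 = 14.5; r = 15 − 14.5 = 0.5
t=9: ŷ = 4 + 1.5·9 = 17.5; r = 18.5 − 17.5 = 1
t=11: ŷ = 4 + 1.5·11 = 20.5; r = 17.5 − 20.5 = -3
t=13: ŷ = 4 + 1.5·13 = 23.5; r = 21.5 − 23.5 = -2
t=15: ŷ = 4 + 1.5·15 = 26.5; r = 28 − 26.5 = 1.5
t=17: ŷ = 4 + 1.5·17 = 29.5; r = 30.5 − 29.5 = 1
Signs: − + + + + − − + +
Runs: −×1, +×4, −×2, +×2 → 4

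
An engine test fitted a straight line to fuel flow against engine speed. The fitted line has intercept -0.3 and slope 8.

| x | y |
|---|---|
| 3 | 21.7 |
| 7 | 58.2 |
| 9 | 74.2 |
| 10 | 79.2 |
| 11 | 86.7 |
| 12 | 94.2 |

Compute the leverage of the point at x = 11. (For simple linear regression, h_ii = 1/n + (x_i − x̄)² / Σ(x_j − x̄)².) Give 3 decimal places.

x̄ = (3 + 7 + 9 + 10 + 11 + 12)/6 = 8.66667
Σ(x − x̄)² = 32.1111 + 2.77778 + 0.111111 + 1.77778 + 5.44444 + 11.1111 = 53.3333
h = 1/6 + (2.33333)²/53.3333 = 0.166667 + 0.102083 = 0.269

h = 0.269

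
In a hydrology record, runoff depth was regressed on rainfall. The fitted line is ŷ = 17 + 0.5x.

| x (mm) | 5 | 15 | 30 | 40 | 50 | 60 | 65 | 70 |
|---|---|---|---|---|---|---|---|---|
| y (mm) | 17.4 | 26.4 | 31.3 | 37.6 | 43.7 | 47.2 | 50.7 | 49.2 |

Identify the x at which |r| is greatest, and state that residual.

x=5: ŷ = 17 + 0.5·5 = 19.5; r = 17.4 − 19.5 = -2.1
x=15: ŷ = 17 + 0.5·15 = 24.5; r = 26.4 − 24.5 = 1.9
x=30: ŷ = 17 + 0.5·30 = 32; r = 31.3 − 32 = -0.7
x=40: ŷ = 17 + 0.5·40 = 37; r = 37.6 − 37 = 0.6
x=50: ŷ = 17 + 0.5·50 = 42; r = 43.7 − 42 = 1.7
x=60: ŷ = 17 + 0.5·60 = 47; r = 47.2 − 47 = 0.2
x=65: ŷ = 17 + 0.5·65 = 49.5; r = 50.7 − 49.5 = 1.2
x=70: ŷ = 17 + 0.5·70 = 52; r = 49.2 − 52 = -2.8
Largest |r| is 2.8 at x = 70, residual -2.8.

x = 70, r = -2.8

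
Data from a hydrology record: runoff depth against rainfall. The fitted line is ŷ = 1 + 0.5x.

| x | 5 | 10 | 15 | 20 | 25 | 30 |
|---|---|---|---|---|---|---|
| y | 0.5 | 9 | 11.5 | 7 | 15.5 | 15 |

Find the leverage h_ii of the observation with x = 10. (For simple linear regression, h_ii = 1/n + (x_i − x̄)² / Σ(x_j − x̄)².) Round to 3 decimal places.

h = 0.295

x̄ = (5 + 10 + 15 + 20 + 25 + 30)/6 = 17.5
Σ(x − x̄)² = 156.25 + 56.25 + 6.25 + 6.25 + 56.25 + 156.25 = 437.5
h = 1/6 + (-7.5)²/437.5 = 0.166667 + 0.128571 = 0.295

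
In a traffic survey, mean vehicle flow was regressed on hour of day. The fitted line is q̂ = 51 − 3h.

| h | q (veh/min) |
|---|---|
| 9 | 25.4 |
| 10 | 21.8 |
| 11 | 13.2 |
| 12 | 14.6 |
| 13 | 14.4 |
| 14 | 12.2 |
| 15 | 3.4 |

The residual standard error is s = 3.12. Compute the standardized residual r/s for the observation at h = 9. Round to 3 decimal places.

q̂ = 51 − 3·9 = 24
r = 25.4 − 24 = 1.4
r/s = 1.4 / 3.12 = 0.449

0.449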